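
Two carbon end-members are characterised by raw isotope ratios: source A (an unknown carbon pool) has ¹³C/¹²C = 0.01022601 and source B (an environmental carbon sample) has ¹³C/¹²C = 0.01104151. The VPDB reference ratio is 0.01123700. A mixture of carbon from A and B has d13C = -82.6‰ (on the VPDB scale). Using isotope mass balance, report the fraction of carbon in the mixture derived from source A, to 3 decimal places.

δ_A = (0.01022601/0.01123700 − 1)×1000 = (0.910030 − 1)×1000 = -89.970‰
δ_B = (0.01104151/0.01123700 − 1)×1000 = (0.982603 − 1)×1000 = -17.397‰
f_A = (δ_mix − δ_B)/(δ_A − δ_B) = (-82.6 − (-17.397))/(-89.970 − (-17.397))
f_A = -65.203 / -72.573 = 0.8985

0.898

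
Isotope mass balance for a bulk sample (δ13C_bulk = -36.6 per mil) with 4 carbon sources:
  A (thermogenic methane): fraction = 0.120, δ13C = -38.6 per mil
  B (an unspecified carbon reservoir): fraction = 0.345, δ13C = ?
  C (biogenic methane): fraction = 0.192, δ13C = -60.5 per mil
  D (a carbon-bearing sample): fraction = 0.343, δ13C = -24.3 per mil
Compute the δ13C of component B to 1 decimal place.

Isotope mass balance: δ_bulk = Σ fᵢ·δᵢ.
-36.6 = 0.120×(-38.6) + 0.345×δ_B + 0.192×(-60.5) + 0.343×(-24.3)
0.345·δ_B = -36.6 − (-24.583) = -12.017
δ_B = -12.017 / 0.345 = -34.83 per mil

-34.8 per mil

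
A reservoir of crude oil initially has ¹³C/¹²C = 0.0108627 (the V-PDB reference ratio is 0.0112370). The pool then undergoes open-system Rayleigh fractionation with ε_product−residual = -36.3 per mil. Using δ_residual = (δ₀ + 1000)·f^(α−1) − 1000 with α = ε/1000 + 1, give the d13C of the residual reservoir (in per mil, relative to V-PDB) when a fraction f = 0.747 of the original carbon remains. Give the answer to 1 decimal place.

-23.0 per mil

δ₀ = (0.0108627/0.0112370 − 1)×1000 = (0.966690 − 1)×1000 = -33.310 per mil
α − 1 = ε/1000 = -0.0363
f^(α−1) = 0.747^(-0.0363) = 1.010645
δ_res = (-33.310 + 1000) × 1.010645 − 1000 = 976.980 − 1000 = -23.02 per mil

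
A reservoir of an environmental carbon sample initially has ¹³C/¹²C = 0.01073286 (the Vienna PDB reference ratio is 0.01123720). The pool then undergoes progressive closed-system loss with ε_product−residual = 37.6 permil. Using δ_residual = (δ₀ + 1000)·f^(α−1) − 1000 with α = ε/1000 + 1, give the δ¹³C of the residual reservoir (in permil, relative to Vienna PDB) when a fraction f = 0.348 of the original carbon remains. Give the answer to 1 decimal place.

-82.0 permil

δ₀ = (0.01073286/0.01123720 − 1)×1000 = (0.955119 − 1)×1000 = -44.881 permil
α − 1 = ε/1000 = 0.0376
f^(α−1) = 0.348^(0.0376) = 0.961088
δ_res = (-44.881 + 1000) × 0.961088 − 1000 = 917.954 − 1000 = -82.05 permil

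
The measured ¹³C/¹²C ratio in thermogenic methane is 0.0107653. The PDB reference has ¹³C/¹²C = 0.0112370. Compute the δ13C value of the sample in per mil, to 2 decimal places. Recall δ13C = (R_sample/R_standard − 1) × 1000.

-41.98 per mil

δ13C = (R_sample / R_standard − 1) × 1000
R_sample / R_standard = 0.0107653 / 0.0112370 = 0.958023
δ13C = (0.958023 − 1) × 1000 = -41.977 per mil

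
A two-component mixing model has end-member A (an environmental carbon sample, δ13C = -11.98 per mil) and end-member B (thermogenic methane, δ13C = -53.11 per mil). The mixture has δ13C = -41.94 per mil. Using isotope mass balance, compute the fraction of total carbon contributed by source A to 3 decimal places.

δ_mix = f_A·δ_A + (1 − f_A)·δ_B  ⇒  f_A = (δ_mix − δ_B)/(δ_A − δ_B)
f_A = (-41.94 − (-53.11)) / (-11.98 − (-53.11))
f_A = 11.17 / 41.13 = 0.2716

0.272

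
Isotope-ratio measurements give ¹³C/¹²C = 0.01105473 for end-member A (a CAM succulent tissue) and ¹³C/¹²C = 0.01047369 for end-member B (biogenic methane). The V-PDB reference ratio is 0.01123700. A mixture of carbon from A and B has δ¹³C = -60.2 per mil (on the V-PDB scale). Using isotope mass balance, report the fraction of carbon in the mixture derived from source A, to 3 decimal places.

0.149

δ_A = (0.01105473/0.01123700 − 1)×1000 = (0.983779 − 1)×1000 = -16.221 per mil
δ_B = (0.01047369/0.01123700 − 1)×1000 = (0.932072 − 1)×1000 = -67.928 per mil
f_A = (δ_mix − δ_B)/(δ_A − δ_B) = (-60.2 − (-67.928))/(-16.221 − (-67.928))
f_A = 7.728 / 51.708 = 0.1495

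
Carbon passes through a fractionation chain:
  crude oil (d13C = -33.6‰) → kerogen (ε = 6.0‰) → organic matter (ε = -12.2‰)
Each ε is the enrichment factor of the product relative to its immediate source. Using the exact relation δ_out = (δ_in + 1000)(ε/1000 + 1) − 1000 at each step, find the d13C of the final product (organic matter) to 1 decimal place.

-39.7‰

step 1: δ = (-33.60 + 1000)·(6.0/1000 + 1) − 1000 = -27.80‰
step 2: δ = (-27.80 + 1000)·(-12.2/1000 + 1) − 1000 = -39.66‰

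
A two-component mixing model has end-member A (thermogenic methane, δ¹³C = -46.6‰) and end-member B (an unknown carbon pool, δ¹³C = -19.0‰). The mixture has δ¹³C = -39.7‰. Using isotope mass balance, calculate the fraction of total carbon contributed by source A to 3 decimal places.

δ_mix = f_A·δ_A + (1 − f_A)·δ_B  ⇒  f_A = (δ_mix − δ_B)/(δ_A − δ_B)
f_A = (-39.7 − (-19.0)) / (-46.6 − (-19.0))
f_A = -20.7 / -27.6 = 0.7500

0.750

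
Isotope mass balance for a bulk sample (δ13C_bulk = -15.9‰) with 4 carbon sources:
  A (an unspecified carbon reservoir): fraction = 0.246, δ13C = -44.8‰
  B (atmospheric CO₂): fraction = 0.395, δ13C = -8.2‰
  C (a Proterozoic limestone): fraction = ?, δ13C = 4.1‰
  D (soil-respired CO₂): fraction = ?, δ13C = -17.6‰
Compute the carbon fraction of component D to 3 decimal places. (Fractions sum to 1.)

0.143

Let f_D and f_C be the unknown fractions; fractions sum to 1 so f_D + f_C = 0.359.
Mass balance: Σ fᵢ·δᵢ = δ_bulk ⇒ f_D·(-17.6) + f_C·(4.1) = -15.9 − (-14.260) = -1.640
Substitute f_C = 0.359 − f_D:
f_D·(-17.6 − 4.1) = -1.640 − 0.359×(4.1) = -3.112
f_D = -3.112 / -21.7 = 0.1434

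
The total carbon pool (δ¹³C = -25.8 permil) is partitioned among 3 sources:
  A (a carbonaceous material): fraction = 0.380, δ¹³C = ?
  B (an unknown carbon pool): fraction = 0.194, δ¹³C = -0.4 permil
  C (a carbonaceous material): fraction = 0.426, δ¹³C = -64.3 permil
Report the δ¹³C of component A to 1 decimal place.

Isotope mass balance: δ_bulk = Σ fᵢ·δᵢ.
-25.8 = 0.380×δ_A + 0.194×(-0.4) + 0.426×(-64.3)
0.380·δ_A = -25.8 − (-27.469) = 1.669
δ_A = 1.669 / 0.380 = 4.39 permil

4.4 permil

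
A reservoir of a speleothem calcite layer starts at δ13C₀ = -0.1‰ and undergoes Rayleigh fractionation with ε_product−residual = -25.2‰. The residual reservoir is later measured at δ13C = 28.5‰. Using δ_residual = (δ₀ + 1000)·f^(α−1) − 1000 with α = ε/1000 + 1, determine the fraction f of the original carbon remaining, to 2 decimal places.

0.33

α − 1 = ε/1000 = -0.0252
(δ_res + 1000)/(δ₀ + 1000) = (28.5 + 1000)/(-0.1 + 1000) = 1028.5/999.9 = 1.028603
f = 1.028603^(1/-0.0252) = exp(ln(1.028603)/-0.0252) = exp(0.02820/-0.0252)
f = exp(-1.1191) = 0.3266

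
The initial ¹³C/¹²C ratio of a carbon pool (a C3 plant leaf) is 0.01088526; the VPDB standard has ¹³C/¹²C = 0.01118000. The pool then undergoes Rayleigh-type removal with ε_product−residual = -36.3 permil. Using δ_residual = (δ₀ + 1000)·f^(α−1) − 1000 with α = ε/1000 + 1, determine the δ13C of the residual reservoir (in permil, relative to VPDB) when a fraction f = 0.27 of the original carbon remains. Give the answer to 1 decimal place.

21.0 permil

δ₀ = (0.01088526/0.01118000 − 1)×1000 = (0.973637 − 1)×1000 = -26.363 permil
α − 1 = ε/1000 = -0.0363
f^(α−1) = 0.27^(-0.0363) = 1.048676
δ_res = (-26.363 + 1000) × 1.048676 − 1000 = 1021.030 − 1000 = 21.03 permil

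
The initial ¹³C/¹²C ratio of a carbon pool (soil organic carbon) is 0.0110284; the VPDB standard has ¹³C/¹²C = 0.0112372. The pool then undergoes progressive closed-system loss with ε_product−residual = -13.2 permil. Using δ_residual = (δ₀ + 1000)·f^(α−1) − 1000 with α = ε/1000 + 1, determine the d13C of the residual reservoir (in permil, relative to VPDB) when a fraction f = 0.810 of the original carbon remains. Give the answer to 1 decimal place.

δ₀ = (0.0110284/0.0112372 − 1)×1000 = (0.981419 − 1)×1000 = -18.581 permil
α − 1 = ε/1000 = -0.0132
f^(α−1) = 0.810^(-0.0132) = 1.002785
δ_res = (-18.581 + 1000) × 1.002785 − 1000 = 984.152 − 1000 = -15.85 permil

-15.8 permil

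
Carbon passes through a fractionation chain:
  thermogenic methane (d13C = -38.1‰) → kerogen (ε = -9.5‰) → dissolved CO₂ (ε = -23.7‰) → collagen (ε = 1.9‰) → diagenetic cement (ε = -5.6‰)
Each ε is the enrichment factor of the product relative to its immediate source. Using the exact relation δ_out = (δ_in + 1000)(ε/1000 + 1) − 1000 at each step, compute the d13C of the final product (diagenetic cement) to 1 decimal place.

-73.3‰

step 1: δ = (-38.10 + 1000)·(-9.5/1000 + 1) − 1000 = -47.24‰
step 2: δ = (-47.24 + 1000)·(-23.7/1000 + 1) − 1000 = -69.82‰
step 3: δ = (-69.82 + 1000)·(1.9/1000 + 1) − 1000 = -68.05‰
step 4: δ = (-68.05 + 1000)·(-5.6/1000 + 1) − 1000 = -73.27‰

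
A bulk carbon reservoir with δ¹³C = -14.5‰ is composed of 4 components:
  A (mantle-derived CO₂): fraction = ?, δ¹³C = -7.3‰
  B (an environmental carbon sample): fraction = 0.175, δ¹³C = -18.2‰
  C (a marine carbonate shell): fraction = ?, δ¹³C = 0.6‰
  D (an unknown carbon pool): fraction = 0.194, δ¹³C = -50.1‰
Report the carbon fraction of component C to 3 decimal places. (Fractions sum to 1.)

Let f_C and f_A be the unknown fractions; fractions sum to 1 so f_C + f_A = 0.631.
Mass balance: Σ fᵢ·δᵢ = δ_bulk ⇒ f_C·(0.6) + f_A·(-7.3) = -14.5 − (-12.904) = -1.596
Substitute f_A = 0.631 − f_C:
f_C·(0.6 − -7.3) = -1.596 − 0.631×(-7.3) = 3.011
f_C = 3.011 / 7.9 = 0.3811

0.381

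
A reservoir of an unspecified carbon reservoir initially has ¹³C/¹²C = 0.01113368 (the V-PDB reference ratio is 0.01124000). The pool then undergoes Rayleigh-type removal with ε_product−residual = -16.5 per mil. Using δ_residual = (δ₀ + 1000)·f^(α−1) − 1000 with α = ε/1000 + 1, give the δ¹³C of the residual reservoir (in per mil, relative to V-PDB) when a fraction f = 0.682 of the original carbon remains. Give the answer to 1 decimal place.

-3.2 per mil

δ₀ = (0.01113368/0.01124000 − 1)×1000 = (0.990541 − 1)×1000 = -9.459 per mil
α − 1 = ε/1000 = -0.0165
f^(α−1) = 0.682^(-0.0165) = 1.006335
δ_res = (-9.459 + 1000) × 1.006335 − 1000 = 996.816 − 1000 = -3.18 per mil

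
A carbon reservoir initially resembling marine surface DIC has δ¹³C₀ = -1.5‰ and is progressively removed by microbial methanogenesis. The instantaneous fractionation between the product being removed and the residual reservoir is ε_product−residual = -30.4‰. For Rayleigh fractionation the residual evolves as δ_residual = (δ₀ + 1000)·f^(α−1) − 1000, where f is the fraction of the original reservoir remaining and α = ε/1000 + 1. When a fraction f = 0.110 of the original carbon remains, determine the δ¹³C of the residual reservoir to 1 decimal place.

Rayleigh residual: δ_res = (δ₀ + 1000)·f^(α−1) − 1000
α = ε/1000 + 1 = 0.96960, so α − 1 = -0.03040
f^(α−1) = 0.110^(-0.03040) = 1.069404
δ_res = (-1.5 + 1000) × 1.069404 − 1000 = 1067.800 − 1000 = 67.80‰

67.8‰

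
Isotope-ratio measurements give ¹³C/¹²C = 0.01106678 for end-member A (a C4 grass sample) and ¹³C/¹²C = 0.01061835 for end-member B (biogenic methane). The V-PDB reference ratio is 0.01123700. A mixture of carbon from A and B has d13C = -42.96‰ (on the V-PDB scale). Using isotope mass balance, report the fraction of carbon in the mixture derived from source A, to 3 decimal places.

δ_A = (0.01106678/0.01123700 − 1)×1000 = (0.984852 − 1)×1000 = -15.148‰
δ_B = (0.01061835/0.01123700 − 1)×1000 = (0.944945 − 1)×1000 = -55.055‰
f_A = (δ_mix − δ_B)/(δ_A − δ_B) = (-42.96 − (-55.055))/(-15.148 − (-55.055))
f_A = 12.095 / 39.907 = 0.3031

0.303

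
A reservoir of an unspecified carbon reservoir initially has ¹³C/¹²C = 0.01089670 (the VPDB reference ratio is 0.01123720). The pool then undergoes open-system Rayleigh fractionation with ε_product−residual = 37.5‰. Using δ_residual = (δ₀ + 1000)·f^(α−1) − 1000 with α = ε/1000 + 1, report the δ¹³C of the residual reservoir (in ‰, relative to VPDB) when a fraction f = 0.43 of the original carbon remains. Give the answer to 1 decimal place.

δ₀ = (0.01089670/0.01123720 − 1)×1000 = (0.969699 − 1)×1000 = -30.301‰
α − 1 = ε/1000 = 0.0375
f^(α−1) = 0.43^(0.0375) = 0.968847
δ_res = (-30.301 + 1000) × 0.968847 − 1000 = 939.490 − 1000 = -60.51‰

-60.5‰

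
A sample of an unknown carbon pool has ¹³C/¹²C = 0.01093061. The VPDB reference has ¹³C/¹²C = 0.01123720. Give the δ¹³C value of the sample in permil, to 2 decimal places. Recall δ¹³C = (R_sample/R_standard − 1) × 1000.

δ¹³C = (R_sample / R_standard − 1) × 1000
R_sample / R_standard = 0.01093061 / 0.01123720 = 0.972717
δ¹³C = (0.972717 − 1) × 1000 = -27.283 permil

-27.28 permil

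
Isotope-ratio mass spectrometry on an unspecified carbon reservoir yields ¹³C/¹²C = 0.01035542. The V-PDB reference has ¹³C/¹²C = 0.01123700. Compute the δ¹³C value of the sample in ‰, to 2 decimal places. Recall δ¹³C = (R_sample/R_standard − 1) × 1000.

-78.45‰

δ¹³C = (R_sample / R_standard − 1) × 1000
R_sample / R_standard = 0.01035542 / 0.01123700 = 0.921547
δ¹³C = (0.921547 − 1) × 1000 = -78.453‰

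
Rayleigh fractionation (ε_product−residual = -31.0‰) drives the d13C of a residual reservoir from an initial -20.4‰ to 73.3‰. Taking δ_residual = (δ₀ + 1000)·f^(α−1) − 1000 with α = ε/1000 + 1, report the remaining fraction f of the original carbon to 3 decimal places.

0.053

α − 1 = ε/1000 = -0.0310
(δ_res + 1000)/(δ₀ + 1000) = (73.3 + 1000)/(-20.4 + 1000) = 1073.3/979.6 = 1.095651
f = 1.095651^(1/-0.0310) = exp(ln(1.095651)/-0.0310) = exp(0.09135/-0.0310)
f = exp(-2.9467) = 0.0525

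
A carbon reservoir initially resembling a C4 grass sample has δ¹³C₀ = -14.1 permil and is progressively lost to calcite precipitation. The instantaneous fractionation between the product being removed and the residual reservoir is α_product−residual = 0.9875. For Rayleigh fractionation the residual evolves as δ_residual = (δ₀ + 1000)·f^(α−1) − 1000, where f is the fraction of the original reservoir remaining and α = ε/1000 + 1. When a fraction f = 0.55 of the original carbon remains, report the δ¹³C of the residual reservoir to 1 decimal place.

Rayleigh residual: δ_res = (δ₀ + 1000)·f^(α−1) − 1000
α − 1 = -0.01250
f^(α−1) = 0.55^(-0.01250) = 1.007501
δ_res = (-14.1 + 1000) × 1.007501 − 1000 = 993.295 − 1000 = -6.70 permil

-6.7 permil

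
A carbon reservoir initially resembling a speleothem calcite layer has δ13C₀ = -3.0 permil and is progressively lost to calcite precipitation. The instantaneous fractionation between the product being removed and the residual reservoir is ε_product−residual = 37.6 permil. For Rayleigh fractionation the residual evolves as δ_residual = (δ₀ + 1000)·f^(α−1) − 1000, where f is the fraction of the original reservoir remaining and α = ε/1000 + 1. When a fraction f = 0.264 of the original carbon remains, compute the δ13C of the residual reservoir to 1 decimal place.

-51.7 permil

Rayleigh residual: δ_res = (δ₀ + 1000)·f^(α−1) − 1000
α = ε/1000 + 1 = 1.03760, so α − 1 = 0.03760
f^(α−1) = 0.264^(0.03760) = 0.951157
δ_res = (-3.0 + 1000) × 0.951157 − 1000 = 948.304 − 1000 = -51.70 permil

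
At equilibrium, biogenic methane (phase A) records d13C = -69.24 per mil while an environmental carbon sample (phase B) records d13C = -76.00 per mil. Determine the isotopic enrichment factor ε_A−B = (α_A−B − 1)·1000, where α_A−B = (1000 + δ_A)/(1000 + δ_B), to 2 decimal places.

7.32 per mil

α_A−B = (1000 + -69.24) / (1000 + -76.00) = 930.76 / 924.00 = 1.007316
ε_A−B = (1.007316 − 1) × 1000 = 7.316 per mil
(The approximation ε ≈ δ_A − δ_B would give 6.76 per mil.)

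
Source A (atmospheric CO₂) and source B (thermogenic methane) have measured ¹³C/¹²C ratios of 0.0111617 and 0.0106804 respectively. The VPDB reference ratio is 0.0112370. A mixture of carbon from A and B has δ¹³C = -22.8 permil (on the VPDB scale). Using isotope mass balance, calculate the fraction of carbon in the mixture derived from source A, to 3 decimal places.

0.624

δ_A = (0.0111617/0.0112370 − 1)×1000 = (0.993299 − 1)×1000 = -6.701 permil
δ_B = (0.0106804/0.0112370 − 1)×1000 = (0.950467 − 1)×1000 = -49.533 permil
f_A = (δ_mix − δ_B)/(δ_A − δ_B) = (-22.8 − (-49.533))/(-6.701 − (-49.533))
f_A = 26.733 / 42.832 = 0.6241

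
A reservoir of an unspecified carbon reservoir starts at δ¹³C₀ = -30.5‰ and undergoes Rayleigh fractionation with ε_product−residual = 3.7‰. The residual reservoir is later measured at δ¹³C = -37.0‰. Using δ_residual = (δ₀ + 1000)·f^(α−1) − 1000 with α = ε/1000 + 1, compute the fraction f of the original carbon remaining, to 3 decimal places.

0.162

α − 1 = ε/1000 = 0.0037
(δ_res + 1000)/(δ₀ + 1000) = (-37.0 + 1000)/(-30.5 + 1000) = 963.0/969.5 = 0.993296
f = 0.993296^(1/0.0037) = exp(ln(0.993296)/0.0037) = exp(-0.00673/0.0037)
f = exp(-1.8181) = 0.1623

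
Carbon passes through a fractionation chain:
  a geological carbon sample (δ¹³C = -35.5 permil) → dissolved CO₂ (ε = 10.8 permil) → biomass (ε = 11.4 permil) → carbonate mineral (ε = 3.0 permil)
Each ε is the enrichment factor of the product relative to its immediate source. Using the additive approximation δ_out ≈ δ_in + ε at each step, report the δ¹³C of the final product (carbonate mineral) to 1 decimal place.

step 1: δ ≈ -35.5 + (10.8) = -24.7 permil
step 2: δ ≈ -24.7 + (11.4) = -13.3 permil
step 3: δ ≈ -13.3 + (3.0) = -10.3 permil

-10.3 permil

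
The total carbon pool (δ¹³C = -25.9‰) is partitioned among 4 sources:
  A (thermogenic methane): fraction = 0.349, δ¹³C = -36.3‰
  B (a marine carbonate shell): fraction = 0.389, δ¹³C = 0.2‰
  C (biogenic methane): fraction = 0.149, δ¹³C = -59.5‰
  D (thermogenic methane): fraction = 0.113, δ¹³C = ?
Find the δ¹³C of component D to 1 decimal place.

-39.3‰

Isotope mass balance: δ_bulk = Σ fᵢ·δᵢ.
-25.9 = 0.349×(-36.3) + 0.389×(0.2) + 0.149×(-59.5) + 0.113×δ_D
0.113·δ_D = -25.9 − (-21.456) = -4.444
δ_D = -4.444 / 0.113 = -39.32‰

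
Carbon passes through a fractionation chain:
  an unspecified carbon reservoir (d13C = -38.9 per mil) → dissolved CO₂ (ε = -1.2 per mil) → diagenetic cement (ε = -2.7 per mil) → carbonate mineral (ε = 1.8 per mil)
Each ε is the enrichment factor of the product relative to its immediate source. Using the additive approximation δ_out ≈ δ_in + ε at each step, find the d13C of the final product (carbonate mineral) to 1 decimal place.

-41.0 per mil

step 1: δ ≈ -38.9 + (-1.2) = -40.1 per mil
step 2: δ ≈ -40.1 + (-2.7) = -42.8 per mil
step 3: δ ≈ -42.8 + (1.8) = -41.0 per mil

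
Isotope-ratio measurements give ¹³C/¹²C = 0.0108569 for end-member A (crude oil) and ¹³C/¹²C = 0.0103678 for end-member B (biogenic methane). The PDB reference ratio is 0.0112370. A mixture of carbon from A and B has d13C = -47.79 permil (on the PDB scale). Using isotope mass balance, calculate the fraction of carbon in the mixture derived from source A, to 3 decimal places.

0.679

δ_A = (0.0108569/0.0112370 − 1)×1000 = (0.966174 − 1)×1000 = -33.826 permil
δ_B = (0.0103678/0.0112370 − 1)×1000 = (0.922648 − 1)×1000 = -77.352 permil
f_A = (δ_mix − δ_B)/(δ_A − δ_B) = (-47.79 − (-77.352))/(-33.826 − (-77.352))
f_A = 29.562 / 43.526 = 0.6792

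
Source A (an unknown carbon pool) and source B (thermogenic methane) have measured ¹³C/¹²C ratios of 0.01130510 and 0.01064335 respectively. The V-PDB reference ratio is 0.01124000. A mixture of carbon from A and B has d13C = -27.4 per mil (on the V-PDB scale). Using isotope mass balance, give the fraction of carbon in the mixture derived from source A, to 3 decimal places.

δ_A = (0.01130510/0.01124000 − 1)×1000 = (1.005792 − 1)×1000 = 5.792 per mil
δ_B = (0.01064335/0.01124000 − 1)×1000 = (0.946917 − 1)×1000 = -53.083 per mil
f_A = (δ_mix − δ_B)/(δ_A − δ_B) = (-27.4 − (-53.083))/(5.792 − (-53.083))
f_A = 25.683 / 58.875 = 0.4362

0.436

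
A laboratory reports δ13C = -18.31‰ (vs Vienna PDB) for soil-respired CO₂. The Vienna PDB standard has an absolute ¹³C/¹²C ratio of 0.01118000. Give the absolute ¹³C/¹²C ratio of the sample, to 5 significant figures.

R_sample = R_standard × (δ13C/1000 + 1)
R_sample = 0.01118000 × (-18.31/1000 + 1) = 0.01118000 × 0.981690
R_sample = 0.0109753

0.010975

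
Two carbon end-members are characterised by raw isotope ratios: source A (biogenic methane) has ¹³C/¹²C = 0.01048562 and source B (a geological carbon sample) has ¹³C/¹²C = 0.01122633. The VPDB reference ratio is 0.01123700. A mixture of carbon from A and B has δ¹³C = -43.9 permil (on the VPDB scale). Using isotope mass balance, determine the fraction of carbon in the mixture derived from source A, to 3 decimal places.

δ_A = (0.01048562/0.01123700 − 1)×1000 = (0.933133 − 1)×1000 = -66.867 permil
δ_B = (0.01122633/0.01123700 − 1)×1000 = (0.999050 − 1)×1000 = -0.950 permil
f_A = (δ_mix − δ_B)/(δ_A − δ_B) = (-43.9 − (-0.950))/(-66.867 − (-0.950))
f_A = -42.950 / -65.917 = 0.6516

0.652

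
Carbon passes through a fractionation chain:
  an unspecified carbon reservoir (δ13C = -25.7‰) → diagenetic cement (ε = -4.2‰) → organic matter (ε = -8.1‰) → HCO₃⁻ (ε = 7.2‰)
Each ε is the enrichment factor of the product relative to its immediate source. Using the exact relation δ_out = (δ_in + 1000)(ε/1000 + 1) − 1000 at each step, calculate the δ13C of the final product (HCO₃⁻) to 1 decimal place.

step 1: δ = (-25.70 + 1000)·(-4.2/1000 + 1) − 1000 = -29.79‰
step 2: δ = (-29.79 + 1000)·(-8.1/1000 + 1) − 1000 = -37.65‰
step 3: δ = (-37.65 + 1000)·(7.2/1000 + 1) − 1000 = -30.72‰

-30.7‰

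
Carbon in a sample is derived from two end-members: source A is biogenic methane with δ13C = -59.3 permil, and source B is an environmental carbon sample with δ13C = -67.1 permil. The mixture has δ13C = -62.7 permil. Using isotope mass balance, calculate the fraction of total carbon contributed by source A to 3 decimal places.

0.564

δ_mix = f_A·δ_A + (1 − f_A)·δ_B  ⇒  f_A = (δ_mix − δ_B)/(δ_A − δ_B)
f_A = (-62.7 − (-67.1)) / (-59.3 − (-67.1))
f_A = 4.4 / 7.8 = 0.5641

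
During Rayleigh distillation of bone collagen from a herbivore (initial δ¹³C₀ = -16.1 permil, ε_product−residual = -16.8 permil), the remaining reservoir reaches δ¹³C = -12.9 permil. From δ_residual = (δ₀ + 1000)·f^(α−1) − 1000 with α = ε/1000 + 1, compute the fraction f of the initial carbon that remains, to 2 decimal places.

α − 1 = ε/1000 = -0.0168
(δ_res + 1000)/(δ₀ + 1000) = (-12.9 + 1000)/(-16.1 + 1000) = 987.1/983.9 = 1.003252
f = 1.003252^(1/-0.0168) = exp(ln(1.003252)/-0.0168) = exp(0.00325/-0.0168)
f = exp(-0.1933) = 0.8243

0.82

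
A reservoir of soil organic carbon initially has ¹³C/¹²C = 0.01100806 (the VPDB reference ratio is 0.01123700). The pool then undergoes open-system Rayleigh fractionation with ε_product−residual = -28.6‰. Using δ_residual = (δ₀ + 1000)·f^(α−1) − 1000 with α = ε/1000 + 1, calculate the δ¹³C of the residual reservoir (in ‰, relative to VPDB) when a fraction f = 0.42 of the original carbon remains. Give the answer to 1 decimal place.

4.2‰

δ₀ = (0.01100806/0.01123700 − 1)×1000 = (0.979626 − 1)×1000 = -20.374‰
α − 1 = ε/1000 = -0.0286
f^(α−1) = 0.42^(-0.0286) = 1.025121
δ_res = (-20.374 + 1000) × 1.025121 − 1000 = 1004.235 − 1000 = 4.24‰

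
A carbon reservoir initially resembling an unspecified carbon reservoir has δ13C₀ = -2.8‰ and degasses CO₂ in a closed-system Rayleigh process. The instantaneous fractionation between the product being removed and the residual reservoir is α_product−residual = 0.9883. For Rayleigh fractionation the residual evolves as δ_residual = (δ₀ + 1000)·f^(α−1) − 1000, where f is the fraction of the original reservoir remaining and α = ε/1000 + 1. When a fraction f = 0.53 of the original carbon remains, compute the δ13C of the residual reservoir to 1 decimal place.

4.6‰

Rayleigh residual: δ_res = (δ₀ + 1000)·f^(α−1) − 1000
α − 1 = -0.01170
f^(α−1) = 0.53^(-0.01170) = 1.007456
δ_res = (-2.8 + 1000) × 1.007456 − 1000 = 1004.635 − 1000 = 4.63‰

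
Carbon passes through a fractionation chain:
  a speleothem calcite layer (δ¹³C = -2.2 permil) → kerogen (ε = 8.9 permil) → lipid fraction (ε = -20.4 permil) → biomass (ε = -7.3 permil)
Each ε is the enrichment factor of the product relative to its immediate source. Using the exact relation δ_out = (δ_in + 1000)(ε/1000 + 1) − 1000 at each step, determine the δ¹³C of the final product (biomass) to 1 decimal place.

-21.1 permil

step 1: δ = (-2.20 + 1000)·(8.9/1000 + 1) − 1000 = 6.68 permil
step 2: δ = (6.68 + 1000)·(-20.4/1000 + 1) − 1000 = -13.86 permil
step 3: δ = (-13.86 + 1000)·(-7.3/1000 + 1) − 1000 = -21.05 permil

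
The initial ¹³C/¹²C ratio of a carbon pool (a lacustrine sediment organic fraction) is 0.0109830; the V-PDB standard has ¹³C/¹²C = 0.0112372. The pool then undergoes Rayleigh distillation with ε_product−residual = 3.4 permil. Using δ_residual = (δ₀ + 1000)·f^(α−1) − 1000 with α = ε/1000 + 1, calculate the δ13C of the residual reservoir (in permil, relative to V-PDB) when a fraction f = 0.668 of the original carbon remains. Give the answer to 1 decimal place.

-24.0 permil

δ₀ = (0.0109830/0.0112372 − 1)×1000 = (0.977379 − 1)×1000 = -22.621 permil
α − 1 = ε/1000 = 0.0034
f^(α−1) = 0.668^(0.0034) = 0.998629
δ_res = (-22.621 + 1000) × 0.998629 − 1000 = 976.039 − 1000 = -23.96 permil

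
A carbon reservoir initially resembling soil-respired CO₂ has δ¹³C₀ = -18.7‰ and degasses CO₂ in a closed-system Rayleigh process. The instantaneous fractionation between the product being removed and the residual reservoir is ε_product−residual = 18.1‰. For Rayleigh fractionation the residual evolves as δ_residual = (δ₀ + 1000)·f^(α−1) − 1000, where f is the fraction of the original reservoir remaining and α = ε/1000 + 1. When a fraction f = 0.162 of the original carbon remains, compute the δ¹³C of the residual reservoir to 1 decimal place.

Rayleigh residual: δ_res = (δ₀ + 1000)·f^(α−1) − 1000
α = ε/1000 + 1 = 1.01810, so α − 1 = 0.01810
f^(α−1) = 0.162^(0.01810) = 0.967592
δ_res = (-18.7 + 1000) × 0.967592 − 1000 = 949.498 − 1000 = -50.50‰

-50.5‰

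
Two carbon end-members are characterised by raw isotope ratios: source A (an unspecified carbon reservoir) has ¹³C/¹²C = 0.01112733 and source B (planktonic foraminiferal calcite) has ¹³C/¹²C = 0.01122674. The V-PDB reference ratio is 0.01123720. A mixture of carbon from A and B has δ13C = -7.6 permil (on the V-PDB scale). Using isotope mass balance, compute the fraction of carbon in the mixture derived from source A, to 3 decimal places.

0.754

δ_A = (0.01112733/0.01123720 − 1)×1000 = (0.990223 − 1)×1000 = -9.777 permil
δ_B = (0.01122674/0.01123720 − 1)×1000 = (0.999069 − 1)×1000 = -0.931 permil
f_A = (δ_mix − δ_B)/(δ_A − δ_B) = (-7.6 − (-0.931))/(-9.777 − (-0.931))
f_A = -6.669 / -8.847 = 0.7539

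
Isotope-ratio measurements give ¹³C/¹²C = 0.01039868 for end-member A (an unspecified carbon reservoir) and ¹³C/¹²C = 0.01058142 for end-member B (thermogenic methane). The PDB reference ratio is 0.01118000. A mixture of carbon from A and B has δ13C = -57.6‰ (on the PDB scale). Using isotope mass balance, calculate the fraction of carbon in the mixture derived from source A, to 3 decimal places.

δ_A = (0.01039868/0.01118000 − 1)×1000 = (0.930114 − 1)×1000 = -69.886‰
δ_B = (0.01058142/0.01118000 − 1)×1000 = (0.946460 − 1)×1000 = -53.540‰
f_A = (δ_mix − δ_B)/(δ_A − δ_B) = (-57.6 − (-53.540))/(-69.886 − (-53.540))
f_A = -4.060 / -16.345 = 0.2484

0.248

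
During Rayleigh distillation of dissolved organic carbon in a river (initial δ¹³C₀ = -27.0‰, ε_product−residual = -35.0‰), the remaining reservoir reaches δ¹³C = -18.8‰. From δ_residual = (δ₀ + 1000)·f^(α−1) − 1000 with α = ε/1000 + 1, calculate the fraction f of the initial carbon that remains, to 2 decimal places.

0.79

α − 1 = ε/1000 = -0.0350
(δ_res + 1000)/(δ₀ + 1000) = (-18.8 + 1000)/(-27.0 + 1000) = 981.2/973.0 = 1.008428
f = 1.008428^(1/-0.0350) = exp(ln(1.008428)/-0.0350) = exp(0.00839/-0.0350)
f = exp(-0.2398) = 0.7868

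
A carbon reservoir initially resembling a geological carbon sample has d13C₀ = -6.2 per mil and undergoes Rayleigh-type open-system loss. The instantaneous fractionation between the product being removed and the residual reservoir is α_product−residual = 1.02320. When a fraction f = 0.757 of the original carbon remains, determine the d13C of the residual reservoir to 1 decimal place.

-12.6 per mil

Rayleigh residual: δ_res = (δ₀ + 1000)·f^(α−1) − 1000
α − 1 = 0.02320
f^(α−1) = 0.757^(0.02320) = 0.993562
δ_res = (-6.2 + 1000) × 0.993562 − 1000 = 987.402 − 1000 = -12.60 per mil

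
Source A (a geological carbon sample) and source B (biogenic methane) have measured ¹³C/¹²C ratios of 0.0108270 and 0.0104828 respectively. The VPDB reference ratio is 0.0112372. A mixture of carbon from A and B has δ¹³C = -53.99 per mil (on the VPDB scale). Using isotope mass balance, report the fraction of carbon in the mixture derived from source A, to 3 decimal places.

δ_A = (0.0108270/0.0112372 − 1)×1000 = (0.963496 − 1)×1000 = -36.504 per mil
δ_B = (0.0104828/0.0112372 − 1)×1000 = (0.932866 − 1)×1000 = -67.134 per mil
f_A = (δ_mix − δ_B)/(δ_A − δ_B) = (-53.99 − (-67.134))/(-36.504 − (-67.134))
f_A = 13.144 / 30.630 = 0.4291

0.429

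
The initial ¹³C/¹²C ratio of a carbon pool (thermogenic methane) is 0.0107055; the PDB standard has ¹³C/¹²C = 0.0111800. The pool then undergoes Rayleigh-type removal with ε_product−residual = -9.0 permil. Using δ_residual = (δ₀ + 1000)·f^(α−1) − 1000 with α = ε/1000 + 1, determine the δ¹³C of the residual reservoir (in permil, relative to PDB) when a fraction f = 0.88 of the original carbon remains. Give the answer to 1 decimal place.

δ₀ = (0.0107055/0.0111800 − 1)×1000 = (0.957558 − 1)×1000 = -42.442 permil
α − 1 = ε/1000 = -0.0090
f^(α−1) = 0.88^(-0.0090) = 1.001151
δ_res = (-42.442 + 1000) × 1.001151 − 1000 = 958.660 − 1000 = -41.34 permil

-41.3 permil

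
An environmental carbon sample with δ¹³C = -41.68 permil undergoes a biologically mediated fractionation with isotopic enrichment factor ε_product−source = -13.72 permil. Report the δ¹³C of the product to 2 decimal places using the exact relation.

-54.83 permil

To first order, δ_product ≈ δ_source + ε = -55.40 permil.
Exactly, δ_product = (δ_source + 1000)·(ε/1000 + 1) − 1000.
δ_product = (-41.68 + 1000) × (-13.72/1000 + 1) − 1000
δ_product = -54.828 permil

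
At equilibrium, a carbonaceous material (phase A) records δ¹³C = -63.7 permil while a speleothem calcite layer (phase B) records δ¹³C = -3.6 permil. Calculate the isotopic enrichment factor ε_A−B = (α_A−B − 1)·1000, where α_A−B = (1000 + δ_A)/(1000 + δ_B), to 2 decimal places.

α_A−B = (1000 + -63.7) / (1000 + -3.6) = 936.3 / 996.4 = 0.939683
ε_A−B = (0.939683 − 1) × 1000 = -60.317 permil
(The approximation ε ≈ δ_A − δ_B would give -60.1 permil.)

-60.32 permil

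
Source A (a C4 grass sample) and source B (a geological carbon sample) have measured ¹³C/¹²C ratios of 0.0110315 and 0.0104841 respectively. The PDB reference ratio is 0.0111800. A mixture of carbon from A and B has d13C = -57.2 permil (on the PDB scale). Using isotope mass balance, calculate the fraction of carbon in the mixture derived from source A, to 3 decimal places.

0.103

δ_A = (0.0110315/0.0111800 − 1)×1000 = (0.986717 − 1)×1000 = -13.283 permil
δ_B = (0.0104841/0.0111800 − 1)×1000 = (0.937755 − 1)×1000 = -62.245 permil
f_A = (δ_mix − δ_B)/(δ_A − δ_B) = (-57.2 − (-62.245))/(-13.283 − (-62.245))
f_A = 5.045 / 48.962 = 0.1030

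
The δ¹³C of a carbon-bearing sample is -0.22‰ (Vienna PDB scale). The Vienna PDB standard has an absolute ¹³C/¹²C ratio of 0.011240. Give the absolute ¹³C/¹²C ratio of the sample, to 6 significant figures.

0.0112375

R_sample = R_standard × (δ¹³C/1000 + 1)
R_sample = 0.011240 × (-0.22/1000 + 1) = 0.011240 × 0.999780
R_sample = 0.0112375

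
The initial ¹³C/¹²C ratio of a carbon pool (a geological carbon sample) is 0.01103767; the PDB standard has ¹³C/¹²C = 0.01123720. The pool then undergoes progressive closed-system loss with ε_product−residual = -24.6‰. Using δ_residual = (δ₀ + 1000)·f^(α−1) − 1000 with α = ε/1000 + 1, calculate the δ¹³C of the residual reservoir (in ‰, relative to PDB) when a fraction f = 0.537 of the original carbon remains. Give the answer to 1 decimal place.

-2.6‰

δ₀ = (0.01103767/0.01123720 − 1)×1000 = (0.982244 − 1)×1000 = -17.756‰
α − 1 = ε/1000 = -0.0246
f^(α−1) = 0.537^(-0.0246) = 1.015413
δ_res = (-17.756 + 1000) × 1.015413 − 1000 = 997.383 − 1000 = -2.62‰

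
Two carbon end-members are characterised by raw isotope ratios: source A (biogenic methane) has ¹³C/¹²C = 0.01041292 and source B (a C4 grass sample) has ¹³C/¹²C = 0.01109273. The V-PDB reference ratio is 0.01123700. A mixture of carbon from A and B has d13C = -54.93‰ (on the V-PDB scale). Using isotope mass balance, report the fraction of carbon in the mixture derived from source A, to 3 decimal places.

δ_A = (0.01041292/0.01123700 − 1)×1000 = (0.926664 − 1)×1000 = -73.336‰
δ_B = (0.01109273/0.01123700 − 1)×1000 = (0.987161 − 1)×1000 = -12.839‰
f_A = (δ_mix − δ_B)/(δ_A − δ_B) = (-54.93 − (-12.839))/(-73.336 − (-12.839))
f_A = -42.091 / -60.497 = 0.6958

0.696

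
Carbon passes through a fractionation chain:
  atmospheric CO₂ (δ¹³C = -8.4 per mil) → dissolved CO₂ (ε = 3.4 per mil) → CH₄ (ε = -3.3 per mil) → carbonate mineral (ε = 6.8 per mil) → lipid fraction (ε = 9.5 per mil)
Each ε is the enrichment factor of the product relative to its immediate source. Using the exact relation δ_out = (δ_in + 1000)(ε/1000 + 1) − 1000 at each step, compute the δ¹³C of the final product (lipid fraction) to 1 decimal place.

step 1: δ = (-8.40 + 1000)·(3.4/1000 + 1) − 1000 = -5.03 per mil
step 2: δ = (-5.03 + 1000)·(-3.3/1000 + 1) − 1000 = -8.31 per mil
step 3: δ = (-8.31 + 1000)·(6.8/1000 + 1) − 1000 = -1.57 per mil
step 4: δ = (-1.57 + 1000)·(9.5/1000 + 1) − 1000 = 7.92 per mil

7.9 per mil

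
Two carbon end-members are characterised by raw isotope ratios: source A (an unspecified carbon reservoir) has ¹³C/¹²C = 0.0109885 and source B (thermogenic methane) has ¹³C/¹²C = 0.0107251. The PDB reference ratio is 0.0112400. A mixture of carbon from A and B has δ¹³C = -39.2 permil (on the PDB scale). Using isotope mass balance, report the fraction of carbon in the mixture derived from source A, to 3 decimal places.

0.282

δ_A = (0.0109885/0.0112400 − 1)×1000 = (0.977625 − 1)×1000 = -22.375 permil
δ_B = (0.0107251/0.0112400 − 1)×1000 = (0.954190 − 1)×1000 = -45.810 permil
f_A = (δ_mix − δ_B)/(δ_A − δ_B) = (-39.2 − (-45.810))/(-22.375 − (-45.810))
f_A = 6.610 / 23.434 = 0.2821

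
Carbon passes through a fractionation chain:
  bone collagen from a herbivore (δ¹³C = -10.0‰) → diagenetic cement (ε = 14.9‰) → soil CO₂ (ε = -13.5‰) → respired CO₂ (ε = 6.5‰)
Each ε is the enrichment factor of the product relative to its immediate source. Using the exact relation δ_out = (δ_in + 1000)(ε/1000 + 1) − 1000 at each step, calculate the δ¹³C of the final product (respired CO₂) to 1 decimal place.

step 1: δ = (-10.00 + 1000)·(14.9/1000 + 1) − 1000 = 4.75‰
step 2: δ = (4.75 + 1000)·(-13.5/1000 + 1) − 1000 = -8.81‰
step 3: δ = (-8.81 + 1000)·(6.5/1000 + 1) − 1000 = -2.37‰

-2.4‰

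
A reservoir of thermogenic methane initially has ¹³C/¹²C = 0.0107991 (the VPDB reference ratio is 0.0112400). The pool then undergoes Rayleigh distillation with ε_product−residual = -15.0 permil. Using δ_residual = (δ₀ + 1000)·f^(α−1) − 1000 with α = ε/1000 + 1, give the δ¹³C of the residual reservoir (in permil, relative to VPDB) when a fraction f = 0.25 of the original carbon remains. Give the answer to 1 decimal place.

δ₀ = (0.0107991/0.0112400 − 1)×1000 = (0.960774 − 1)×1000 = -39.226 permil
α − 1 = ε/1000 = -0.0150
f^(α−1) = 0.25^(-0.0150) = 1.021012
δ_res = (-39.226 + 1000) × 1.021012 − 1000 = 980.962 − 1000 = -19.04 permil

-19.0 permil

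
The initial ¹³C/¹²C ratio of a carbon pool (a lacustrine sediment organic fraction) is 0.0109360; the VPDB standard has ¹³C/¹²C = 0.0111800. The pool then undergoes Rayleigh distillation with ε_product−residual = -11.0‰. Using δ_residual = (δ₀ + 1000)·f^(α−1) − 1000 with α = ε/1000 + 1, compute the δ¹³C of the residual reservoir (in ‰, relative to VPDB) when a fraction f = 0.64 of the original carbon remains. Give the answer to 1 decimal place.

-17.0‰

δ₀ = (0.0109360/0.0111800 − 1)×1000 = (0.978175 − 1)×1000 = -21.825‰
α − 1 = ε/1000 = -0.0110
f^(α−1) = 0.64^(-0.0110) = 1.004921
δ_res = (-21.825 + 1000) × 1.004921 − 1000 = 982.989 − 1000 = -17.01‰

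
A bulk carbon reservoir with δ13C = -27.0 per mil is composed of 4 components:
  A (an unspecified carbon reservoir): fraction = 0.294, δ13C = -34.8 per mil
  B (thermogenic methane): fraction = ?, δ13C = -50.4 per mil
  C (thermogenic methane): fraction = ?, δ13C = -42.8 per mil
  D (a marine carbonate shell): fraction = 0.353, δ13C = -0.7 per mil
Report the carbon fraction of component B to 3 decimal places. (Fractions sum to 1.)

Let f_B and f_C be the unknown fractions; fractions sum to 1 so f_B + f_C = 0.353.
Mass balance: Σ fᵢ·δᵢ = δ_bulk ⇒ f_B·(-50.4) + f_C·(-42.8) = -27.0 − (-10.478) = -16.522
Substitute f_C = 0.353 − f_B:
f_B·(-50.4 − -42.8) = -16.522 − 0.353×(-42.8) = -1.413
f_B = -1.413 / -7.6 = 0.1860

0.186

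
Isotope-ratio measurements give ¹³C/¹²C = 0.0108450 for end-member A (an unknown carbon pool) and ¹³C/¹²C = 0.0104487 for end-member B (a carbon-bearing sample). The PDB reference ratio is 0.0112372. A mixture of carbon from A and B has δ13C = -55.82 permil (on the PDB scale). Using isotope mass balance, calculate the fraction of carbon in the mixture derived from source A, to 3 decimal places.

0.407

δ_A = (0.0108450/0.0112372 − 1)×1000 = (0.965098 − 1)×1000 = -34.902 permil
δ_B = (0.0104487/0.0112372 − 1)×1000 = (0.929831 − 1)×1000 = -70.169 permil
f_A = (δ_mix − δ_B)/(δ_A − δ_B) = (-55.82 − (-70.169))/(-34.902 − (-70.169))
f_A = 14.349 / 35.267 = 0.4069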